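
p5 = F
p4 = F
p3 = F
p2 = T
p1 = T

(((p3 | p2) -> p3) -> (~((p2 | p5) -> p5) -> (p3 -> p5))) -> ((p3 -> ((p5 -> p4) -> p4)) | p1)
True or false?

T

p3 | p2 = F | T = T
(p3 | p2) -> p3 = T -> F = F
p2 | p5 = T | F = T
(p2 | p5) -> p5 = T -> F = F
~((p2 | p5) -> p5) = ~F = T
p3 -> p5 = F -> F = T
~((p2 | p5) -> p5) -> (p3 -> p5) = T -> T = T
((p3 | p2) -> p3) -> (~((p2 | p5) -> p5) -> (p3 -> p5)) = F -> T = T
p5 -> p4 = F -> F = T
(p5 -> p4) -> p4 = T -> F = F
p3 -> ((p5 -> p4) -> p4) = F -> F = T
(p3 -> ((p5 -> p4) -> p4)) | p1 = T | T = T
(((p3 | p2) -> p3) -> (~((p2 | p5) -> p5) -> (p3 -> p5))) -> ((p3 -> ((p5 -> p4) -> p4)) | p1) = T -> T = T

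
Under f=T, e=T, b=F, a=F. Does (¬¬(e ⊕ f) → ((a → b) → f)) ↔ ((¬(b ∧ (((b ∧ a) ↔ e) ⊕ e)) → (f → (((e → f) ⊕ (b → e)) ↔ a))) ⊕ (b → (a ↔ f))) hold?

e ⊕ f = T ⊕ T = F
¬(e ⊕ f) = ¬F = T
¬¬(e ⊕ f) = ¬T = F
a → b = F → F = T
(a → b) → f = T → T = T
¬¬(e ⊕ f) → ((a → b) → f) = F → T = T
b ∧ a = F ∧ F = F
(b ∧ a) ↔ e = F ↔ T = F
((b ∧ a) ↔ e) ⊕ e = F ⊕ T = T
b ∧ (((b ∧ a) ↔ e) ⊕ e) = F ∧ T = F
¬(b ∧ (((b ∧ a) ↔ e) ⊕ e)) = ¬F = T
e → f = T → T = T
b → e = F → T = T
(e → f) ⊕ (b → e) = T ⊕ T = F
((e → f) ⊕ (b → e)) ↔ a = F ↔ F = T
f → (((e → f) ⊕ (b → e)) ↔ a) = T → T = T
¬(b ∧ (((b ∧ a) ↔ e) ⊕ e)) → (f → (((e → f) ⊕ (b → e)) ↔ a)) = T → T = T
a ↔ f = F ↔ T = F
b → (a ↔ f) = F → F = T
(¬(b ∧ (((b ∧ a) ↔ e) ⊕ e)) → (f → (((e → f) ⊕ (b → e)) ↔ a))) ⊕ (b → (a ↔ f)) = T ⊕ T = F
(¬¬(e ⊕ f) → ((a → b) → f)) ↔ ((¬(b ∧ (((b ∧ a) ↔ e) ⊕ e)) → (f → (((e → f) ⊕ (b → e)) ↔ a))) ⊕ (b → (a ↔ f))) = T ↔ F = F

F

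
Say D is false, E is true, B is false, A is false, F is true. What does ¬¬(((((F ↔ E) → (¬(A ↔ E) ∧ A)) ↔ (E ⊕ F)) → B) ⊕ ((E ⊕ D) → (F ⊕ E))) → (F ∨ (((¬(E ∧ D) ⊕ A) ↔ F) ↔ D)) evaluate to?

True

Substituting D=False, E=True, B=False, A=False, F=True:
F ↔ E = True ↔ True = True
A ↔ E = False ↔ True = False
¬(A ↔ E) = ¬False = True
¬(A ↔ E) ∧ A = True ∧ False = False
(F ↔ E) → (¬(A ↔ E) ∧ A) = True → False = False
E ⊕ F = True ⊕ True = False
((F ↔ E) → (¬(A ↔ E) ∧ A)) ↔ (E ⊕ F) = False ↔ False = True
(((F ↔ E) → (¬(A ↔ E) ∧ A)) ↔ (E ⊕ F)) → B = True → False = False
E ⊕ D = True ⊕ False = True
F ⊕ E = True ⊕ True = False
(E ⊕ D) → (F ⊕ E) = True → False = False
((((F ↔ E) → (¬(A ↔ E) ∧ A)) ↔ (E ⊕ F)) → B) ⊕ ((E ⊕ D) → (F ⊕ E)) = False ⊕ False = False
¬(((((F ↔ E) → (¬(A ↔ E) ∧ A)) ↔ (E ⊕ F)) → B) ⊕ ((E ⊕ D) → (F ⊕ E))) = ¬False = True
¬¬(((((F ↔ E) → (¬(A ↔ E) ∧ A)) ↔ (E ⊕ F)) → B) ⊕ ((E ⊕ D) → (F ⊕ E))) = ¬True = False
E ∧ D = True ∧ False = False
¬(E ∧ D) = ¬False = True
¬(E ∧ D) ⊕ A = True ⊕ False = True
(¬(E ∧ D) ⊕ A) ↔ F = True ↔ True = True
((¬(E ∧ D) ⊕ A) ↔ F) ↔ D = True ↔ False = False
F ∨ (((¬(E ∧ D) ⊕ A) ↔ F) ↔ D) = True ∨ False = True
¬¬(((((F ↔ E) → (¬(A ↔ E) ∧ A)) ↔ (E ⊕ F)) → B) ⊕ ((E ⊕ D) → (F ⊕ E))) → (F ∨ (((¬(E ∧ D) ⊕ A) ↔ F) ↔ D)) = False → True = True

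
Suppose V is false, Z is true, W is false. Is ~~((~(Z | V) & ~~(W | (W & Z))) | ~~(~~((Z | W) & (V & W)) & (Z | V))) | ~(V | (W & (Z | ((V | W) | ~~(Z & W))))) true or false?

Z | V = T | F = T
~(Z | V) = ~T = F
W & Z = F & T = F
W | (W & Z) = F | F = F
~(W | (W & Z)) = ~F = T
~~(W | (W & Z)) = ~T = F
~(Z | V) & ~~(W | (W & Z)) = F & F = F
Z | W = T | F = T
V & W = F & F = F
(Z | W) & (V & W) = T & F = F
~((Z | W) & (V & W)) = ~F = T
~~((Z | W) & (V & W)) = ~T = F
Z | V = T | F = T
~~((Z | W) & (V & W)) & (Z | V) = F & T = F
~(~~((Z | W) & (V & W)) & (Z | V)) = ~F = T
~~(~~((Z | W) & (V & W)) & (Z | V)) = ~T = F
(~(Z | V) & ~~(W | (W & Z))) | ~~(~~((Z | W) & (V & W)) & (Z | V)) = F | F = F
~((~(Z | V) & ~~(W | (W & Z))) | ~~(~~((Z | W) & (V & W)) & (Z | V))) = ~F = T
~~((~(Z | V) & ~~(W | (W & Z))) | ~~(~~((Z | W) & (V & W)) & (Z | V))) = ~T = F
V | W = F | F = F
Z & W = T & F = F
~(Z & W) = ~F = T
~~(Z & W) = ~T = F
(V | W) | ~~(Z & W) = F | F = F
Z | ((V | W) | ~~(Z & W)) = T | F = T
W & (Z | ((V | W) | ~~(Z & W))) = F & T = F
V | (W & (Z | ((V | W) | ~~(Z & W)))) = F | F = F
~(V | (W & (Z | ((V | W) | ~~(Z & W))))) = ~F = T
~~((~(Z | V) & ~~(W | (W & Z))) | ~~(~~((Z | W) & (V & W)) & (Z | V))) | ~(V | (W & (Z | ((V | W) | ~~(Z & W))))) = F | T = T

T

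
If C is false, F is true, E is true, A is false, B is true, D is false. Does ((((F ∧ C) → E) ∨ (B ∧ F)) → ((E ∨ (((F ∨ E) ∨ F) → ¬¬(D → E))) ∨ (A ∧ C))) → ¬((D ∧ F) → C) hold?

False

F ∧ C = True ∧ False = False
(F ∧ C) → E = False → True = True
B ∧ F = True ∧ True = True
((F ∧ C) → E) ∨ (B ∧ F) = True ∨ True = True
F ∨ E = True ∨ True = True
(F ∨ E) ∨ F = True ∨ True = True
D → E = False → True = True
¬(D → E) = ¬True = False
¬¬(D → E) = ¬False = True
((F ∨ E) ∨ F) → ¬¬(D → E) = True → True = True
E ∨ (((F ∨ E) ∨ F) → ¬¬(D → E)) = True ∨ True = True
A ∧ C = False ∧ False = False
(E ∨ (((F ∨ E) ∨ F) → ¬¬(D → E))) ∨ (A ∧ C) = True ∨ False = True
(((F ∧ C) → E) ∨ (B ∧ F)) → ((E ∨ (((F ∨ E) ∨ F) → ¬¬(D → E))) ∨ (A ∧ C)) = True → True = True
D ∧ F = False ∧ True = False
(D ∧ F) → C = False → False = True
¬((D ∧ F) → C) = ¬True = False
((((F ∧ C) → E) ∨ (B ∧ F)) → ((E ∨ (((F ∨ E) ∨ F) → ¬¬(D → E))) ∨ (A ∧ C))) → ¬((D ∧ F) → C) = True → False = False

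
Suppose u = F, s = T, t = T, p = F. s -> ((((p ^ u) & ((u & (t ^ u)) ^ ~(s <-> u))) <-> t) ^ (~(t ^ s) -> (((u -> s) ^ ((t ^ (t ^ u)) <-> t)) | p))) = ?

T

p ^ u = F ^ F = F
t ^ u = T ^ F = T
u & (t ^ u) = F & T = F
s <-> u = T <-> F = F
~(s <-> u) = ~F = T
(u & (t ^ u)) ^ ~(s <-> u) = F ^ T = T
(p ^ u) & ((u & (t ^ u)) ^ ~(s <-> u)) = F & T = F
((p ^ u) & ((u & (t ^ u)) ^ ~(s <-> u))) <-> t = F <-> T = F
t ^ s = T ^ T = F
~(t ^ s) = ~F = T
u -> s = F -> T = T
t ^ u = T ^ F = T
t ^ (t ^ u) = T ^ T = F
(t ^ (t ^ u)) <-> t = F <-> T = F
(u -> s) ^ ((t ^ (t ^ u)) <-> t) = T ^ F = T
((u -> s) ^ ((t ^ (t ^ u)) <-> t)) | p = T | F = T
~(t ^ s) -> (((u -> s) ^ ((t ^ (t ^ u)) <-> t)) | p) = T -> T = T
(((p ^ u) & ((u & (t ^ u)) ^ ~(s <-> u))) <-> t) ^ (~(t ^ s) -> (((u -> s) ^ ((t ^ (t ^ u)) <-> t)) | p)) = F ^ T = T
s -> ((((p ^ u) & ((u & (t ^ u)) ^ ~(s <-> u))) <-> t) ^ (~(t ^ s) -> (((u -> s) ^ ((t ^ (t ^ u)) <-> t)) | p))) = T -> T = T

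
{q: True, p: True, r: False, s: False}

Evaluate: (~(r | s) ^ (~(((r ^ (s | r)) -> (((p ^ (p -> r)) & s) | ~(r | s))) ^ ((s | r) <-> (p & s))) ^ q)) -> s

r | s = False | False = False
~(r | s) = ~False = True
s | r = False | False = False
r ^ (s | r) = False ^ False = False
p -> r = True -> False = False
p ^ (p -> r) = True ^ False = True
(p ^ (p -> r)) & s = True & False = False
r | s = False | False = False
~(r | s) = ~False = True
((p ^ (p -> r)) & s) | ~(r | s) = False | True = True
(r ^ (s | r)) -> (((p ^ (p -> r)) & s) | ~(r | s)) = False -> True = True
s | r = False | False = False
p & s = True & False = False
(s | r) <-> (p & s) = False <-> False = True
((r ^ (s | r)) -> (((p ^ (p -> r)) & s) | ~(r | s))) ^ ((s | r) <-> (p & s)) = True ^ True = False
~(((r ^ (s | r)) -> (((p ^ (p -> r)) & s) | ~(r | s))) ^ ((s | r) <-> (p & s))) = ~False = True
~(((r ^ (s | r)) -> (((p ^ (p -> r)) & s) | ~(r | s))) ^ ((s | r) <-> (p & s))) ^ q = True ^ True = False
~(r | s) ^ (~(((r ^ (s | r)) -> (((p ^ (p -> r)) & s) | ~(r | s))) ^ ((s | r) <-> (p & s))) ^ q) = True ^ False = True
(~(r | s) ^ (~(((r ^ (s | r)) -> (((p ^ (p -> r)) & s) | ~(r | s))) ^ ((s | r) <-> (p & s))) ^ q)) -> s = True -> False = False

False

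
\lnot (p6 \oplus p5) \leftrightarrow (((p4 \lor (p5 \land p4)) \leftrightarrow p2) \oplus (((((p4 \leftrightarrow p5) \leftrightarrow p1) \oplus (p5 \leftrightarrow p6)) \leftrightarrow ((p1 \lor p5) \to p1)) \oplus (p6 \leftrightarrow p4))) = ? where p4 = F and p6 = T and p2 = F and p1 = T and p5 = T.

p6 \oplus p5 = T \oplus T = F
\lnot (p6 \oplus p5) = \lnot F = T
p5 \land p4 = T \land F = F
p4 \lor (p5 \land p4) = F \lor F = F
(p4 \lor (p5 \land p4)) \leftrightarrow p2 = F \leftrightarrow F = T
p4 \leftrightarrow p5 = F \leftrightarrow T = F
(p4 \leftrightarrow p5) \leftrightarrow p1 = F \leftrightarrow T = F
p5 \leftrightarrow p6 = T \leftrightarrow T = T
((p4 \leftrightarrow p5) \leftrightarrow p1) \oplus (p5 \leftrightarrow p6) = F \oplus T = T
p1 \lor p5 = T \lor T = T
(p1 \lor p5) \to p1 = T \to T = T
(((p4 \leftrightarrow p5) \leftrightarrow p1) \oplus (p5 \leftrightarrow p6)) \leftrightarrow ((p1 \lor p5) \to p1) = T \leftrightarrow T = T
p6 \leftrightarrow p4 = T \leftrightarrow F = F
((((p4 \leftrightarrow p5) \leftrightarrow p1) \oplus (p5 \leftrightarrow p6)) \leftrightarrow ((p1 \lor p5) \to p1)) \oplus (p6 \leftrightarrow p4) = T \oplus F = T
((p4 \lor (p5 \land p4)) \leftrightarrow p2) \oplus (((((p4 \leftrightarrow p5) \leftrightarrow p1) \oplus (p5 \leftrightarrow p6)) \leftrightarrow ((p1 \lor p5) \to p1)) \oplus (p6 \leftrightarrow p4)) = T \oplus T = F
\lnot (p6 \oplus p5) \leftrightarrow (((p4 \lor (p5 \land p4)) \leftrightarrow p2) \oplus (((((p4 \leftrightarrow p5) \leftrightarrow p1) \oplus (p5 \leftrightarrow p6)) \leftrightarrow ((p1 \lor p5) \to p1)) \oplus (p6 \leftrightarrow p4))) = T \leftrightarrow F = F

F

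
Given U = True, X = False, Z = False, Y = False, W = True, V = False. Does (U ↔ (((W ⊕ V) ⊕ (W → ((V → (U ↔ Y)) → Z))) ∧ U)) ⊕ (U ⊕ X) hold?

False

W ⊕ V = True ⊕ False = True
U ↔ Y = True ↔ False = False
V → (U ↔ Y) = False → False = True
(V → (U ↔ Y)) → Z = True → False = False
W → ((V → (U ↔ Y)) → Z) = True → False = False
(W ⊕ V) ⊕ (W → ((V → (U ↔ Y)) → Z)) = True ⊕ False = True
((W ⊕ V) ⊕ (W → ((V → (U ↔ Y)) → Z))) ∧ U = True ∧ True = True
U ↔ (((W ⊕ V) ⊕ (W → ((V → (U ↔ Y)) → Z))) ∧ U) = True ↔ True = True
U ⊕ X = True ⊕ False = True
(U ↔ (((W ⊕ V) ⊕ (W → ((V → (U ↔ Y)) → Z))) ∧ U)) ⊕ (U ⊕ X) = True ⊕ True = False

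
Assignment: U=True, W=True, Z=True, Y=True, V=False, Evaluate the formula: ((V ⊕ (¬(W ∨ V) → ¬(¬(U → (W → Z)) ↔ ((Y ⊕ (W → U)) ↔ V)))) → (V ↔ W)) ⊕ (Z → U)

True

Substituting U=True, W=True, Z=True, Y=True, V=False:
W ∨ V = True ∨ False = True
¬(W ∨ V) = ¬True = False
W → Z = True → True = True
U → (W → Z) = True → True = True
¬(U → (W → Z)) = ¬True = False
W → U = True → True = True
Y ⊕ (W → U) = True ⊕ True = False
(Y ⊕ (W → U)) ↔ V = False ↔ False = True
¬(U → (W → Z)) ↔ ((Y ⊕ (W → U)) ↔ V) = False ↔ True = False
¬(¬(U → (W → Z)) ↔ ((Y ⊕ (W → U)) ↔ V)) = ¬False = True
¬(W ∨ V) → ¬(¬(U → (W → Z)) ↔ ((Y ⊕ (W → U)) ↔ V)) = False → True = True
V ⊕ (¬(W ∨ V) → ¬(¬(U → (W → Z)) ↔ ((Y ⊕ (W → U)) ↔ V))) = False ⊕ True = True
V ↔ W = False ↔ True = False
(V ⊕ (¬(W ∨ V) → ¬(¬(U → (W → Z)) ↔ ((Y ⊕ (W → U)) ↔ V)))) → (V ↔ W) = True → False = False
Z → U = True → True = True
((V ⊕ (¬(W ∨ V) → ¬(¬(U → (W → Z)) ↔ ((Y ⊕ (W → U)) ↔ V)))) → (V ↔ W)) ⊕ (Z → U) = False ⊕ True = True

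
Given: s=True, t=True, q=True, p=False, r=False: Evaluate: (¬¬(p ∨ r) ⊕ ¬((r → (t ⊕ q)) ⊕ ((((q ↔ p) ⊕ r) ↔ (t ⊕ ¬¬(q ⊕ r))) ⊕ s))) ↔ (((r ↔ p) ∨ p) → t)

False

p ∨ r = False ∨ False = False
¬(p ∨ r) = ¬False = True
¬¬(p ∨ r) = ¬True = False
t ⊕ q = True ⊕ True = False
r → (t ⊕ q) = False → False = True
q ↔ p = True ↔ False = False
(q ↔ p) ⊕ r = False ⊕ False = False
q ⊕ r = True ⊕ False = True
¬(q ⊕ r) = ¬True = False
¬¬(q ⊕ r) = ¬False = True
t ⊕ ¬¬(q ⊕ r) = True ⊕ True = False
((q ↔ p) ⊕ r) ↔ (t ⊕ ¬¬(q ⊕ r)) = False ↔ False = True
(((q ↔ p) ⊕ r) ↔ (t ⊕ ¬¬(q ⊕ r))) ⊕ s = True ⊕ True = False
(r → (t ⊕ q)) ⊕ ((((q ↔ p) ⊕ r) ↔ (t ⊕ ¬¬(q ⊕ r))) ⊕ s) = True ⊕ False = True
¬((r → (t ⊕ q)) ⊕ ((((q ↔ p) ⊕ r) ↔ (t ⊕ ¬¬(q ⊕ r))) ⊕ s)) = ¬True = False
¬¬(p ∨ r) ⊕ ¬((r → (t ⊕ q)) ⊕ ((((q ↔ p) ⊕ r) ↔ (t ⊕ ¬¬(q ⊕ r))) ⊕ s)) = False ⊕ False = False
r ↔ p = False ↔ False = True
(r ↔ p) ∨ p = True ∨ False = True
((r ↔ p) ∨ p) → t = True → True = True
(¬¬(p ∨ r) ⊕ ¬((r → (t ⊕ q)) ⊕ ((((q ↔ p) ⊕ r) ↔ (t ⊕ ¬¬(q ⊕ r))) ⊕ s))) ↔ (((r ↔ p) ∨ p) → t) = False ↔ True = False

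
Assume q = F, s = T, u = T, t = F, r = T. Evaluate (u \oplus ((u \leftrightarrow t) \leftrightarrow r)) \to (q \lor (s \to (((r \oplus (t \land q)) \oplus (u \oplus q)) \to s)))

u \leftrightarrow t = T \leftrightarrow F = F
(u \leftrightarrow t) \leftrightarrow r = F \leftrightarrow T = F
u \oplus ((u \leftrightarrow t) \leftrightarrow r) = T \oplus F = T
t \land q = F \land F = F
r \oplus (t \land q) = T \oplus F = T
u \oplus q = T \oplus F = T
(r \oplus (t \land q)) \oplus (u \oplus q) = T \oplus T = F
((r \oplus (t \land q)) \oplus (u \oplus q)) \to s = F \to T = T
s \to (((r \oplus (t \land q)) \oplus (u \oplus q)) \to s) = T \to T = T
q \lor (s \to (((r \oplus (t \land q)) \oplus (u \oplus q)) \to s)) = F \lor T = T
(u \oplus ((u \leftrightarrow t) \leftrightarrow r)) \to (q \lor (s \to (((r \oplus (t \land q)) \oplus (u \oplus q)) \to s))) = T \to T = T

T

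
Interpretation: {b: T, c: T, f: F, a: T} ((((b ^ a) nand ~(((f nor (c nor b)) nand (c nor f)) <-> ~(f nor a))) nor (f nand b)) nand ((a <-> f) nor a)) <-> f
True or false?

b ^ a = T ^ T = F
c nor b = T nor T = F
f nor (c nor b) = F nor F = T
c nor f = T nor F = F
(f nor (c nor b)) nand (c nor f) = T nand F = T
f nor a = F nor T = F
~(f nor a) = ~F = T
((f nor (c nor b)) nand (c nor f)) <-> ~(f nor a) = T <-> T = T
~(((f nor (c nor b)) nand (c nor f)) <-> ~(f nor a)) = ~T = F
(b ^ a) nand ~(((f nor (c nor b)) nand (c nor f)) <-> ~(f nor a)) = F nand F = T
f nand b = F nand T = T
((b ^ a) nand ~(((f nor (c nor b)) nand (c nor f)) <-> ~(f nor a))) nor (f nand b) = T nor T = F
a <-> f = T <-> F = F
(a <-> f) nor a = F nor T = F
(((b ^ a) nand ~(((f nor (c nor b)) nand (c nor f)) <-> ~(f nor a))) nor (f nand b)) nand ((a <-> f) nor a) = F nand F = T
((((b ^ a) nand ~(((f nor (c nor b)) nand (c nor f)) <-> ~(f nor a))) nor (f nand b)) nand ((a <-> f) nor a)) <-> f = T <-> F = F

F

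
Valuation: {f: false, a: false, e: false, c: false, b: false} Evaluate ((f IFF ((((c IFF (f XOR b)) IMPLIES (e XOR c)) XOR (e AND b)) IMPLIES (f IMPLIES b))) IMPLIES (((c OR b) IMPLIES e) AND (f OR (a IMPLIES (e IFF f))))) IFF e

f XOR b = false XOR false = false
c IFF (f XOR b) = false IFF false = true
e XOR c = false XOR false = false
(c IFF (f XOR b)) IMPLIES (e XOR c) = true IMPLIES false = false
e AND b = false AND false = false
((c IFF (f XOR b)) IMPLIES (e XOR c)) XOR (e AND b) = false XOR false = false
f IMPLIES b = false IMPLIES false = true
(((c IFF (f XOR b)) IMPLIES (e XOR c)) XOR (e AND b)) IMPLIES (f IMPLIES b) = false IMPLIES true = true
f IFF ((((c IFF (f XOR b)) IMPLIES (e XOR c)) XOR (e AND b)) IMPLIES (f IMPLIES b)) = false IFF true = false
c OR b = false OR false = false
(c OR b) IMPLIES e = false IMPLIES false = true
e IFF f = false IFF false = true
a IMPLIES (e IFF f) = false IMPLIES true = true
f OR (a IMPLIES (e IFF f)) = false OR true = true
((c OR b) IMPLIES e) AND (f OR (a IMPLIES (e IFF f))) = true AND true = true
(f IFF ((((c IFF (f XOR b)) IMPLIES (e XOR c)) XOR (e AND b)) IMPLIES (f IMPLIES b))) IMPLIES (((c OR b) IMPLIES e) AND (f OR (a IMPLIES (e IFF f)))) = false IMPLIES true = true
((f IFF ((((c IFF (f XOR b)) IMPLIES (e XOR c)) XOR (e AND b)) IMPLIES (f IMPLIES b))) IMPLIES (((c OR b) IMPLIES e) AND (f OR (a IMPLIES (e IFF f))))) IFF e = true IFF false = false

false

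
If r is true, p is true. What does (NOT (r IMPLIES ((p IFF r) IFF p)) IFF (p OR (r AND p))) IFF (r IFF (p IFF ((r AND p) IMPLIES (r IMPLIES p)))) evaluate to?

false

Substituting r=true, p=true:
p IFF r = true IFF true = true
(p IFF r) IFF p = true IFF true = true
r IMPLIES ((p IFF r) IFF p) = true IMPLIES true = true
NOT (r IMPLIES ((p IFF r) IFF p)) = NOT true = false
r AND p = true AND true = true
p OR (r AND p) = true OR true = true
NOT (r IMPLIES ((p IFF r) IFF p)) IFF (p OR (r AND p)) = false IFF true = false
r AND p = true AND true = true
r IMPLIES p = true IMPLIES true = true
(r AND p) IMPLIES (r IMPLIES p) = true IMPLIES true = true
p IFF ((r AND p) IMPLIES (r IMPLIES p)) = true IFF true = true
r IFF (p IFF ((r AND p) IMPLIES (r IMPLIES p))) = true IFF true = true
(NOT (r IMPLIES ((p IFF r) IFF p)) IFF (p OR (r AND p))) IFF (r IFF (p IFF ((r AND p) IMPLIES (r IMPLIES p)))) = false IFF true = false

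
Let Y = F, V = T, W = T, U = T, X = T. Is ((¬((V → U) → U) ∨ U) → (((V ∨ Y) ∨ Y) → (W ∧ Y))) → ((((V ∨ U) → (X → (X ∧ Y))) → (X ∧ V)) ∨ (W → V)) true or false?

T

Substituting Y=F, V=T, W=T, U=T, X=T:
V → U = T → T = T
(V → U) → U = T → T = T
¬((V → U) → U) = ¬T = F
¬((V → U) → U) ∨ U = F ∨ T = T
V ∨ Y = T ∨ F = T
(V ∨ Y) ∨ Y = T ∨ F = T
W ∧ Y = T ∧ F = F
((V ∨ Y) ∨ Y) → (W ∧ Y) = T → F = F
(¬((V → U) → U) ∨ U) → (((V ∨ Y) ∨ Y) → (W ∧ Y)) = T → F = F
V ∨ U = T ∨ T = T
X ∧ Y = T ∧ F = F
X → (X ∧ Y) = T → F = F
(V ∨ U) → (X → (X ∧ Y)) = T → F = F
X ∧ V = T ∧ T = T
((V ∨ U) → (X → (X ∧ Y))) → (X ∧ V) = F → T = T
W → V = T → T = T
(((V ∨ U) → (X → (X ∧ Y))) → (X ∧ V)) ∨ (W → V) = T ∨ T = T
((¬((V → U) → U) ∨ U) → (((V ∨ Y) ∨ Y) → (W ∧ Y))) → ((((V ∨ U) → (X → (X ∧ Y))) → (X ∧ V)) ∨ (W → V)) = F → T = T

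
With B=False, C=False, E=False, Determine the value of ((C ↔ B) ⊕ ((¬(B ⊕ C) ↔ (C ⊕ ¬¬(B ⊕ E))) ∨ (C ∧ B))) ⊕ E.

True

C ↔ B = False ↔ False = True
B ⊕ C = False ⊕ False = False
¬(B ⊕ C) = ¬False = True
B ⊕ E = False ⊕ False = False
¬(B ⊕ E) = ¬False = True
¬¬(B ⊕ E) = ¬True = False
C ⊕ ¬¬(B ⊕ E) = False ⊕ False = False
¬(B ⊕ C) ↔ (C ⊕ ¬¬(B ⊕ E)) = True ↔ False = False
C ∧ B = False ∧ False = False
(¬(B ⊕ C) ↔ (C ⊕ ¬¬(B ⊕ E))) ∨ (C ∧ B) = False ∨ False = False
(C ↔ B) ⊕ ((¬(B ⊕ C) ↔ (C ⊕ ¬¬(B ⊕ E))) ∨ (C ∧ B)) = True ⊕ False = True
((C ↔ B) ⊕ ((¬(B ⊕ C) ↔ (C ⊕ ¬¬(B ⊕ E))) ∨ (C ∧ B))) ⊕ E = True ⊕ False = True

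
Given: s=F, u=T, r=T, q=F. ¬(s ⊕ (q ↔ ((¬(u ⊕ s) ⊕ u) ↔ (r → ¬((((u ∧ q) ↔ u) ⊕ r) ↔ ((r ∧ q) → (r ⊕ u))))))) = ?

u ⊕ s = T ⊕ F = T
¬(u ⊕ s) = ¬T = F
¬(u ⊕ s) ⊕ u = F ⊕ T = T
u ∧ q = T ∧ F = F
(u ∧ q) ↔ u = F ↔ T = F
((u ∧ q) ↔ u) ⊕ r = F ⊕ T = T
r ∧ q = T ∧ F = F
r ⊕ u = T ⊕ T = F
(r ∧ q) → (r ⊕ u) = F → F = T
(((u ∧ q) ↔ u) ⊕ r) ↔ ((r ∧ q) → (r ⊕ u)) = T ↔ T = T
¬((((u ∧ q) ↔ u) ⊕ r) ↔ ((r ∧ q) → (r ⊕ u))) = ¬T = F
r → ¬((((u ∧ q) ↔ u) ⊕ r) ↔ ((r ∧ q) → (r ⊕ u))) = T → F = F
(¬(u ⊕ s) ⊕ u) ↔ (r → ¬((((u ∧ q) ↔ u) ⊕ r) ↔ ((r ∧ q) → (r ⊕ u)))) = T ↔ F = F
q ↔ ((¬(u ⊕ s) ⊕ u) ↔ (r → ¬((((u ∧ q) ↔ u) ⊕ r) ↔ ((r ∧ q) → (r ⊕ u))))) = F ↔ F = T
s ⊕ (q ↔ ((¬(u ⊕ s) ⊕ u) ↔ (r → ¬((((u ∧ q) ↔ u) ⊕ r) ↔ ((r ∧ q) → (r ⊕ u)))))) = F ⊕ T = T
¬(s ⊕ (q ↔ ((¬(u ⊕ s) ⊕ u) ↔ (r → ¬((((u ∧ q) ↔ u) ⊕ r) ↔ ((r ∧ q) → (r ⊕ u))))))) = ¬T = F

F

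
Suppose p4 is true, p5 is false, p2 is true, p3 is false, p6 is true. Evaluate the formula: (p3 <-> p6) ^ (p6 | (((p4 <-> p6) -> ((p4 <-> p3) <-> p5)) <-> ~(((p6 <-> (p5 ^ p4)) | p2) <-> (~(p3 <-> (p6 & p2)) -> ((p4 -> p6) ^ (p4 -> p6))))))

True

p3 <-> p6 = False <-> True = False
p4 <-> p6 = True <-> True = True
p4 <-> p3 = True <-> False = False
(p4 <-> p3) <-> p5 = False <-> False = True
(p4 <-> p6) -> ((p4 <-> p3) <-> p5) = True -> True = True
p5 ^ p4 = False ^ True = True
p6 <-> (p5 ^ p4) = True <-> True = True
(p6 <-> (p5 ^ p4)) | p2 = True | True = True
p6 & p2 = True & True = True
p3 <-> (p6 & p2) = False <-> True = False
~(p3 <-> (p6 & p2)) = ~False = True
p4 -> p6 = True -> True = True
p4 -> p6 = True -> True = True
(p4 -> p6) ^ (p4 -> p6) = True ^ True = False
~(p3 <-> (p6 & p2)) -> ((p4 -> p6) ^ (p4 -> p6)) = True -> False = False
((p6 <-> (p5 ^ p4)) | p2) <-> (~(p3 <-> (p6 & p2)) -> ((p4 -> p6) ^ (p4 -> p6))) = True <-> False = False
~(((p6 <-> (p5 ^ p4)) | p2) <-> (~(p3 <-> (p6 & p2)) -> ((p4 -> p6) ^ (p4 -> p6)))) = ~False = True
((p4 <-> p6) -> ((p4 <-> p3) <-> p5)) <-> ~(((p6 <-> (p5 ^ p4)) | p2) <-> (~(p3 <-> (p6 & p2)) -> ((p4 -> p6) ^ (p4 -> p6)))) = True <-> True = True
p6 | (((p4 <-> p6) -> ((p4 <-> p3) <-> p5)) <-> ~(((p6 <-> (p5 ^ p4)) | p2) <-> (~(p3 <-> (p6 & p2)) -> ((p4 -> p6) ^ (p4 -> p6))))) = True | True = True
(p3 <-> p6) ^ (p6 | (((p4 <-> p6) -> ((p4 <-> p3) <-> p5)) <-> ~(((p6 <-> (p5 ^ p4)) | p2) <-> (~(p3 <-> (p6 & p2)) -> ((p4 -> p6) ^ (p4 -> p6)))))) = False ^ True = True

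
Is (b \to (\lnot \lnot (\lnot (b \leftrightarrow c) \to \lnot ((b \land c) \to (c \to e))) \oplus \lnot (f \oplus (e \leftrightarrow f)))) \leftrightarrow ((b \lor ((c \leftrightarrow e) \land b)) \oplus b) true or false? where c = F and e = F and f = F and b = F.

b \leftrightarrow c = F \leftrightarrow F = T
\lnot (b \leftrightarrow c) = \lnot T = F
b \land c = F \land F = F
c \to e = F \to F = T
(b \land c) \to (c \to e) = F \to T = T
\lnot ((b \land c) \to (c \to e)) = \lnot T = F
\lnot (b \leftrightarrow c) \to \lnot ((b \land c) \to (c \to e)) = F \to F = T
\lnot (\lnot (b \leftrightarrow c) \to \lnot ((b \land c) \to (c \to e))) = \lnot T = F
\lnot \lnot (\lnot (b \leftrightarrow c) \to \lnot ((b \land c) \to (c \to e))) = \lnot F = T
e \leftrightarrow f = F \leftrightarrow F = T
f \oplus (e \leftrightarrow f) = F \oplus T = T
\lnot (f \oplus (e \leftrightarrow f)) = \lnot T = F
\lnot \lnot (\lnot (b \leftrightarrow c) \to \lnot ((b \land c) \to (c \to e))) \oplus \lnot (f \oplus (e \leftrightarrow f)) = T \oplus F = T
b \to (\lnot \lnot (\lnot (b \leftrightarrow c) \to \lnot ((b \land c) \to (c \to e))) \oplus \lnot (f \oplus (e \leftrightarrow f))) = F \to T = T
c \leftrightarrow e = F \leftrightarrow F = T
(c \leftrightarrow e) \land b = T \land F = F
b \lor ((c \leftrightarrow e) \land b) = F \lor F = F
(b \lor ((c \leftrightarrow e) \land b)) \oplus b = F \oplus F = F
(b \to (\lnot \lnot (\lnot (b \leftrightarrow c) \to \lnot ((b \land c) \to (c \to e))) \oplus \lnot (f \oplus (e \leftrightarrow f)))) \leftrightarrow ((b \lor ((c \leftrightarrow e) \land b)) \oplus b) = T \leftrightarrow F = F

F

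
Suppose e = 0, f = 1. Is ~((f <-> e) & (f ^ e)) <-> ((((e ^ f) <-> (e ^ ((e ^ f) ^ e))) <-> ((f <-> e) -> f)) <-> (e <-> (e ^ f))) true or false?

0

f <-> e = 1 <-> 0 = 0
f ^ e = 1 ^ 0 = 1
(f <-> e) & (f ^ e) = 0 & 1 = 0
~((f <-> e) & (f ^ e)) = ~0 = 1
e ^ f = 0 ^ 1 = 1
e ^ f = 0 ^ 1 = 1
(e ^ f) ^ e = 1 ^ 0 = 1
e ^ ((e ^ f) ^ e) = 0 ^ 1 = 1
(e ^ f) <-> (e ^ ((e ^ f) ^ e)) = 1 <-> 1 = 1
f <-> e = 1 <-> 0 = 0
(f <-> e) -> f = 0 -> 1 = 1
((e ^ f) <-> (e ^ ((e ^ f) ^ e))) <-> ((f <-> e) -> f) = 1 <-> 1 = 1
e ^ f = 0 ^ 1 = 1
e <-> (e ^ f) = 0 <-> 1 = 0
(((e ^ f) <-> (e ^ ((e ^ f) ^ e))) <-> ((f <-> e) -> f)) <-> (e <-> (e ^ f)) = 1 <-> 0 = 0
~((f <-> e) & (f ^ e)) <-> ((((e ^ f) <-> (e ^ ((e ^ f) ^ e))) <-> ((f <-> e) -> f)) <-> (e <-> (e ^ f))) = 1 <-> 0 = 0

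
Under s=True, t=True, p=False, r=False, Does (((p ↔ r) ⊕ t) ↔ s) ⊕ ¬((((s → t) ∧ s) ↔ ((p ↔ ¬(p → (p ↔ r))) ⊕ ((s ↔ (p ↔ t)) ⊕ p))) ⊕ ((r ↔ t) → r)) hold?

Substituting s=True, t=True, p=False, r=False:
p ↔ r = False ↔ False = True
(p ↔ r) ⊕ t = True ⊕ True = False
((p ↔ r) ⊕ t) ↔ s = False ↔ True = False
s → t = True → True = True
(s → t) ∧ s = True ∧ True = True
p ↔ r = False ↔ False = True
p → (p ↔ r) = False → True = True
¬(p → (p ↔ r)) = ¬True = False
p ↔ ¬(p → (p ↔ r)) = False ↔ False = True
p ↔ t = False ↔ True = False
s ↔ (p ↔ t) = True ↔ False = False
(s ↔ (p ↔ t)) ⊕ p = False ⊕ False = False
(p ↔ ¬(p → (p ↔ r))) ⊕ ((s ↔ (p ↔ t)) ⊕ p) = True ⊕ False = True
((s → t) ∧ s) ↔ ((p ↔ ¬(p → (p ↔ r))) ⊕ ((s ↔ (p ↔ t)) ⊕ p)) = True ↔ True = True
r ↔ t = False ↔ True = False
(r ↔ t) → r = False → False = True
(((s → t) ∧ s) ↔ ((p ↔ ¬(p → (p ↔ r))) ⊕ ((s ↔ (p ↔ t)) ⊕ p))) ⊕ ((r ↔ t) → r) = True ⊕ True = False
¬((((s → t) ∧ s) ↔ ((p ↔ ¬(p → (p ↔ r))) ⊕ ((s ↔ (p ↔ t)) ⊕ p))) ⊕ ((r ↔ t) → r)) = ¬False = True
(((p ↔ r) ⊕ t) ↔ s) ⊕ ¬((((s → t) ∧ s) ↔ ((p ↔ ¬(p → (p ↔ r))) ⊕ ((s ↔ (p ↔ t)) ⊕ p))) ⊕ ((r ↔ t) → r)) = False ⊕ True = True

True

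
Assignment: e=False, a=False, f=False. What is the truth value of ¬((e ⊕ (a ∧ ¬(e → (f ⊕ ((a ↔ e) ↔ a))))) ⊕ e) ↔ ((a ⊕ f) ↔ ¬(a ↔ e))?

a ↔ e = False ↔ False = True
(a ↔ e) ↔ a = True ↔ False = False
f ⊕ ((a ↔ e) ↔ a) = False ⊕ False = False
e → (f ⊕ ((a ↔ e) ↔ a)) = False → False = True
¬(e → (f ⊕ ((a ↔ e) ↔ a))) = ¬True = False
a ∧ ¬(e → (f ⊕ ((a ↔ e) ↔ a))) = False ∧ False = False
e ⊕ (a ∧ ¬(e → (f ⊕ ((a ↔ e) ↔ a)))) = False ⊕ False = False
(e ⊕ (a ∧ ¬(e → (f ⊕ ((a ↔ e) ↔ a))))) ⊕ e = False ⊕ False = False
¬((e ⊕ (a ∧ ¬(e → (f ⊕ ((a ↔ e) ↔ a))))) ⊕ e) = ¬False = True
a ⊕ f = False ⊕ False = False
a ↔ e = False ↔ False = True
¬(a ↔ e) = ¬True = False
(a ⊕ f) ↔ ¬(a ↔ e) = False ↔ False = True
¬((e ⊕ (a ∧ ¬(e → (f ⊕ ((a ↔ e) ↔ a))))) ⊕ e) ↔ ((a ⊕ f) ↔ ¬(a ↔ e)) = True ↔ True = True

True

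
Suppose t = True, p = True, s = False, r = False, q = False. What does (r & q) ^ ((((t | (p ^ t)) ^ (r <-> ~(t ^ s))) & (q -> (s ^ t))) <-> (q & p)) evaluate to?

True

r & q = False & False = False
p ^ t = True ^ True = False
t | (p ^ t) = True | False = True
t ^ s = True ^ False = True
~(t ^ s) = ~True = False
r <-> ~(t ^ s) = False <-> False = True
(t | (p ^ t)) ^ (r <-> ~(t ^ s)) = True ^ True = False
s ^ t = False ^ True = True
q -> (s ^ t) = False -> True = True
((t | (p ^ t)) ^ (r <-> ~(t ^ s))) & (q -> (s ^ t)) = False & True = False
q & p = False & True = False
(((t | (p ^ t)) ^ (r <-> ~(t ^ s))) & (q -> (s ^ t))) <-> (q & p) = False <-> False = True
(r & q) ^ ((((t | (p ^ t)) ^ (r <-> ~(t ^ s))) & (q -> (s ^ t))) <-> (q & p)) = False ^ True = True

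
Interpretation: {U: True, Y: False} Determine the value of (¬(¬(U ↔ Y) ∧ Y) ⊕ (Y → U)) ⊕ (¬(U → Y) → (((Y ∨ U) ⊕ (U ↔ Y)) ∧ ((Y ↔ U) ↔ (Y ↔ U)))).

True

Substituting U=True, Y=False:
U ↔ Y = True ↔ False = False
¬(U ↔ Y) = ¬False = True
¬(U ↔ Y) ∧ Y = True ∧ False = False
¬(¬(U ↔ Y) ∧ Y) = ¬False = True
Y → U = False → True = True
¬(¬(U ↔ Y) ∧ Y) ⊕ (Y → U) = True ⊕ True = False
U → Y = True → False = False
¬(U → Y) = ¬False = True
Y ∨ U = False ∨ True = True
U ↔ Y = True ↔ False = False
(Y ∨ U) ⊕ (U ↔ Y) = True ⊕ False = True
Y ↔ U = False ↔ True = False
Y ↔ U = False ↔ True = False
(Y ↔ U) ↔ (Y ↔ U) = False ↔ False = True
((Y ∨ U) ⊕ (U ↔ Y)) ∧ ((Y ↔ U) ↔ (Y ↔ U)) = True ∧ True = True
¬(U → Y) → (((Y ∨ U) ⊕ (U ↔ Y)) ∧ ((Y ↔ U) ↔ (Y ↔ U))) = True → True = True
(¬(¬(U ↔ Y) ∧ Y) ⊕ (Y → U)) ⊕ (¬(U → Y) → (((Y ∨ U) ⊕ (U ↔ Y)) ∧ ((Y ↔ U) ↔ (Y ↔ U)))) = False ⊕ True = True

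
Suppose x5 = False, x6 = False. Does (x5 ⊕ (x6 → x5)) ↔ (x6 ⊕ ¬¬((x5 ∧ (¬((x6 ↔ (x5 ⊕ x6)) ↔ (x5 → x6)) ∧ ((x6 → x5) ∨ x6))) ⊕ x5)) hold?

x6 → x5 = False → False = True
x5 ⊕ (x6 → x5) = False ⊕ True = True
x5 ⊕ x6 = False ⊕ False = False
x6 ↔ (x5 ⊕ x6) = False ↔ False = True
x5 → x6 = False → False = True
(x6 ↔ (x5 ⊕ x6)) ↔ (x5 → x6) = True ↔ True = True
¬((x6 ↔ (x5 ⊕ x6)) ↔ (x5 → x6)) = ¬True = False
x6 → x5 = False → False = True
(x6 → x5) ∨ x6 = True ∨ False = True
¬((x6 ↔ (x5 ⊕ x6)) ↔ (x5 → x6)) ∧ ((x6 → x5) ∨ x6) = False ∧ True = False
x5 ∧ (¬((x6 ↔ (x5 ⊕ x6)) ↔ (x5 → x6)) ∧ ((x6 → x5) ∨ x6)) = False ∧ False = False
(x5 ∧ (¬((x6 ↔ (x5 ⊕ x6)) ↔ (x5 → x6)) ∧ ((x6 → x5) ∨ x6))) ⊕ x5 = False ⊕ False = False
¬((x5 ∧ (¬((x6 ↔ (x5 ⊕ x6)) ↔ (x5 → x6)) ∧ ((x6 → x5) ∨ x6))) ⊕ x5) = ¬False = True
¬¬((x5 ∧ (¬((x6 ↔ (x5 ⊕ x6)) ↔ (x5 → x6)) ∧ ((x6 → x5) ∨ x6))) ⊕ x5) = ¬True = False
x6 ⊕ ¬¬((x5 ∧ (¬((x6 ↔ (x5 ⊕ x6)) ↔ (x5 → x6)) ∧ ((x6 → x5) ∨ x6))) ⊕ x5) = False ⊕ False = False
(x5 ⊕ (x6 → x5)) ↔ (x6 ⊕ ¬¬((x5 ∧ (¬((x6 ↔ (x5 ⊕ x6)) ↔ (x5 → x6)) ∧ ((x6 → x5) ∨ x6))) ⊕ x5)) = True ↔ False = False

False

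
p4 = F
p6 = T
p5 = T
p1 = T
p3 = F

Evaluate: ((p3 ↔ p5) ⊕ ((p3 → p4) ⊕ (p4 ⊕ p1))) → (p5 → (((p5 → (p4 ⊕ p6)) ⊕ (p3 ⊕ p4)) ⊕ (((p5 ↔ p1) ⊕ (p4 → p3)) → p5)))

T

p3 ↔ p5 = F ↔ T = F
p3 → p4 = F → F = T
p4 ⊕ p1 = F ⊕ T = T
(p3 → p4) ⊕ (p4 ⊕ p1) = T ⊕ T = F
(p3 ↔ p5) ⊕ ((p3 → p4) ⊕ (p4 ⊕ p1)) = F ⊕ F = F
p4 ⊕ p6 = F ⊕ T = T
p5 → (p4 ⊕ p6) = T → T = T
p3 ⊕ p4 = F ⊕ F = F
(p5 → (p4 ⊕ p6)) ⊕ (p3 ⊕ p4) = T ⊕ F = T
p5 ↔ p1 = T ↔ T = T
p4 → p3 = F → F = T
(p5 ↔ p1) ⊕ (p4 → p3) = T ⊕ T = F
((p5 ↔ p1) ⊕ (p4 → p3)) → p5 = F → T = T
((p5 → (p4 ⊕ p6)) ⊕ (p3 ⊕ p4)) ⊕ (((p5 ↔ p1) ⊕ (p4 → p3)) → p5) = T ⊕ T = F
p5 → (((p5 → (p4 ⊕ p6)) ⊕ (p3 ⊕ p4)) ⊕ (((p5 ↔ p1) ⊕ (p4 → p3)) → p5)) = T → F = F
((p3 ↔ p5) ⊕ ((p3 → p4) ⊕ (p4 ⊕ p1))) → (p5 → (((p5 → (p4 ⊕ p6)) ⊕ (p3 ⊕ p4)) ⊕ (((p5 ↔ p1) ⊕ (p4 → p3)) → p5))) = F → F = T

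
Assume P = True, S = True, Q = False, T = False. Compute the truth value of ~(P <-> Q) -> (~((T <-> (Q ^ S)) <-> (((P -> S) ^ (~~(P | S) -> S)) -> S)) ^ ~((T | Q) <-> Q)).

True

P <-> Q = True <-> False = False
~(P <-> Q) = ~False = True
Q ^ S = False ^ True = True
T <-> (Q ^ S) = False <-> True = False
P -> S = True -> True = True
P | S = True | True = True
~(P | S) = ~True = False
~~(P | S) = ~False = True
~~(P | S) -> S = True -> True = True
(P -> S) ^ (~~(P | S) -> S) = True ^ True = False
((P -> S) ^ (~~(P | S) -> S)) -> S = False -> True = True
(T <-> (Q ^ S)) <-> (((P -> S) ^ (~~(P | S) -> S)) -> S) = False <-> True = False
~((T <-> (Q ^ S)) <-> (((P -> S) ^ (~~(P | S) -> S)) -> S)) = ~False = True
T | Q = False | False = False
(T | Q) <-> Q = False <-> False = True
~((T | Q) <-> Q) = ~True = False
~((T <-> (Q ^ S)) <-> (((P -> S) ^ (~~(P | S) -> S)) -> S)) ^ ~((T | Q) <-> Q) = True ^ False = True
~(P <-> Q) -> (~((T <-> (Q ^ S)) <-> (((P -> S) ^ (~~(P | S) -> S)) -> S)) ^ ~((T | Q) <-> Q)) = True -> True = True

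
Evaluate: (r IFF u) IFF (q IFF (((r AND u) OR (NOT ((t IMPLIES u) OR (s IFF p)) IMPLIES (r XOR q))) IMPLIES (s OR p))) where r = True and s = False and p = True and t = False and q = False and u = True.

False

r IFF u = True IFF True = True
r AND u = True AND True = True
t IMPLIES u = False IMPLIES True = True
s IFF p = False IFF True = False
(t IMPLIES u) OR (s IFF p) = True OR False = True
NOT ((t IMPLIES u) OR (s IFF p)) = NOT True = False
r XOR q = True XOR False = True
NOT ((t IMPLIES u) OR (s IFF p)) IMPLIES (r XOR q) = False IMPLIES True = True
(r AND u) OR (NOT ((t IMPLIES u) OR (s IFF p)) IMPLIES (r XOR q)) = True OR True = True
s OR p = False OR True = True
((r AND u) OR (NOT ((t IMPLIES u) OR (s IFF p)) IMPLIES (r XOR q))) IMPLIES (s OR p) = True IMPLIES True = True
q IFF (((r AND u) OR (NOT ((t IMPLIES u) OR (s IFF p)) IMPLIES (r XOR q))) IMPLIES (s OR p)) = False IFF True = False
(r IFF u) IFF (q IFF (((r AND u) OR (NOT ((t IMPLIES u) OR (s IFF p)) IMPLIES (r XOR q))) IMPLIES (s OR p))) = True IFF False = False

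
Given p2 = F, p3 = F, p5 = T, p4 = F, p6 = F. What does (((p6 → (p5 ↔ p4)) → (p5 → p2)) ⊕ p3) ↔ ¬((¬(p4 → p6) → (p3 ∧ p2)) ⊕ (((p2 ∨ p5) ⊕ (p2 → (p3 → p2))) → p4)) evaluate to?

p5 ↔ p4 = T ↔ F = F
p6 → (p5 ↔ p4) = F → F = T
p5 → p2 = T → F = F
(p6 → (p5 ↔ p4)) → (p5 → p2) = T → F = F
((p6 → (p5 ↔ p4)) → (p5 → p2)) ⊕ p3 = F ⊕ F = F
p4 → p6 = F → F = T
¬(p4 → p6) = ¬T = F
p3 ∧ p2 = F ∧ F = F
¬(p4 → p6) → (p3 ∧ p2) = F → F = T
p2 ∨ p5 = F ∨ T = T
p3 → p2 = F → F = T
p2 → (p3 → p2) = F → T = T
(p2 ∨ p5) ⊕ (p2 → (p3 → p2)) = T ⊕ T = F
((p2 ∨ p5) ⊕ (p2 → (p3 → p2))) → p4 = F → F = T
(¬(p4 → p6) → (p3 ∧ p2)) ⊕ (((p2 ∨ p5) ⊕ (p2 → (p3 → p2))) → p4) = T ⊕ T = F
¬((¬(p4 → p6) → (p3 ∧ p2)) ⊕ (((p2 ∨ p5) ⊕ (p2 → (p3 → p2))) → p4)) = ¬F = T
(((p6 → (p5 ↔ p4)) → (p5 → p2)) ⊕ p3) ↔ ¬((¬(p4 → p6) → (p3 ∧ p2)) ⊕ (((p2 ∨ p5) ⊕ (p2 → (p3 → p2))) → p4)) = F ↔ T = F

F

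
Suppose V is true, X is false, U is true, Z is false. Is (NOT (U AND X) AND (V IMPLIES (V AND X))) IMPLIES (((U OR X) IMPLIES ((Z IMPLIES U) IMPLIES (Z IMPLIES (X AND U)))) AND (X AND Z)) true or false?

U AND X = True AND False = False
NOT (U AND X) = NOT False = True
V AND X = True AND False = False
V IMPLIES (V AND X) = True IMPLIES False = False
NOT (U AND X) AND (V IMPLIES (V AND X)) = True AND False = False
U OR X = True OR False = True
Z IMPLIES U = False IMPLIES True = True
X AND U = False AND True = False
Z IMPLIES (X AND U) = False IMPLIES False = True
(Z IMPLIES U) IMPLIES (Z IMPLIES (X AND U)) = True IMPLIES True = True
(U OR X) IMPLIES ((Z IMPLIES U) IMPLIES (Z IMPLIES (X AND U))) = True IMPLIES True = True
X AND Z = False AND False = False
((U OR X) IMPLIES ((Z IMPLIES U) IMPLIES (Z IMPLIES (X AND U)))) AND (X AND Z) = True AND False = False
(NOT (U AND X) AND (V IMPLIES (V AND X))) IMPLIES (((U OR X) IMPLIES ((Z IMPLIES U) IMPLIES (Z IMPLIES (X AND U)))) AND (X AND Z)) = False IMPLIES False = True

True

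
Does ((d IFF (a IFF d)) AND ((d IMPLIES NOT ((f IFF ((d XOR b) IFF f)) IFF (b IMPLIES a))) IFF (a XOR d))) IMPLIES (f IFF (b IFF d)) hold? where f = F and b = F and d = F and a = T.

a IFF d = T IFF F = F
d IFF (a IFF d) = F IFF F = T
d XOR b = F XOR F = F
(d XOR b) IFF f = F IFF F = T
f IFF ((d XOR b) IFF f) = F IFF T = F
b IMPLIES a = F IMPLIES T = T
(f IFF ((d XOR b) IFF f)) IFF (b IMPLIES a) = F IFF T = F
NOT ((f IFF ((d XOR b) IFF f)) IFF (b IMPLIES a)) = NOT F = T
d IMPLIES NOT ((f IFF ((d XOR b) IFF f)) IFF (b IMPLIES a)) = F IMPLIES T = T
a XOR d = T XOR F = T
(d IMPLIES NOT ((f IFF ((d XOR b) IFF f)) IFF (b IMPLIES a))) IFF (a XOR d) = T IFF T = T
(d IFF (a IFF d)) AND ((d IMPLIES NOT ((f IFF ((d XOR b) IFF f)) IFF (b IMPLIES a))) IFF (a XOR d)) = T AND T = T
b IFF d = F IFF F = T
f IFF (b IFF d) = F IFF T = F
((d IFF (a IFF d)) AND ((d IMPLIES NOT ((f IFF ((d XOR b) IFF f)) IFF (b IMPLIES a))) IFF (a XOR d))) IMPLIES (f IFF (b IFF d)) = T IMPLIES F = F

F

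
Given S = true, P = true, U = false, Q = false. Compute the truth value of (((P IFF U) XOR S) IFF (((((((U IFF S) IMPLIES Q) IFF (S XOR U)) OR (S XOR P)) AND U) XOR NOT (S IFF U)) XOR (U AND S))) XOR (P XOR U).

false

Substituting S=true, P=true, U=false, Q=false:
P IFF U = true IFF false = false
(P IFF U) XOR S = false XOR true = true
U IFF S = false IFF true = false
(U IFF S) IMPLIES Q = false IMPLIES false = true
S XOR U = true XOR false = true
((U IFF S) IMPLIES Q) IFF (S XOR U) = true IFF true = true
S XOR P = true XOR true = false
(((U IFF S) IMPLIES Q) IFF (S XOR U)) OR (S XOR P) = true OR false = true
((((U IFF S) IMPLIES Q) IFF (S XOR U)) OR (S XOR P)) AND U = true AND false = false
S IFF U = true IFF false = false
NOT (S IFF U) = NOT false = true
(((((U IFF S) IMPLIES Q) IFF (S XOR U)) OR (S XOR P)) AND U) XOR NOT (S IFF U) = false XOR true = true
U AND S = false AND true = false
((((((U IFF S) IMPLIES Q) IFF (S XOR U)) OR (S XOR P)) AND U) XOR NOT (S IFF U)) XOR (U AND S) = true XOR false = true
((P IFF U) XOR S) IFF (((((((U IFF S) IMPLIES Q) IFF (S XOR U)) OR (S XOR P)) AND U) XOR NOT (S IFF U)) XOR (U AND S)) = true IFF true = true
P XOR U = true XOR false = true
(((P IFF U) XOR S) IFF (((((((U IFF S) IMPLIES Q) IFF (S XOR U)) OR (S XOR P)) AND U) XOR NOT (S IFF U)) XOR (U AND S))) XOR (P XOR U) = true XOR true = false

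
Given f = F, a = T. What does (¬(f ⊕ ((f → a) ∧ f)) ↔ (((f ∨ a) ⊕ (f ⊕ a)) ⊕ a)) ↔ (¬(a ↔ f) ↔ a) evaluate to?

T

f → a = F → T = T
(f → a) ∧ f = T ∧ F = F
f ⊕ ((f → a) ∧ f) = F ⊕ F = F
¬(f ⊕ ((f → a) ∧ f)) = ¬F = T
f ∨ a = F ∨ T = T
f ⊕ a = F ⊕ T = T
(f ∨ a) ⊕ (f ⊕ a) = T ⊕ T = F
((f ∨ a) ⊕ (f ⊕ a)) ⊕ a = F ⊕ T = T
¬(f ⊕ ((f → a) ∧ f)) ↔ (((f ∨ a) ⊕ (f ⊕ a)) ⊕ a) = T ↔ T = T
a ↔ f = T ↔ F = F
¬(a ↔ f) = ¬F = T
¬(a ↔ f) ↔ a = T ↔ T = T
(¬(f ⊕ ((f → a) ∧ f)) ↔ (((f ∨ a) ⊕ (f ⊕ a)) ⊕ a)) ↔ (¬(a ↔ f) ↔ a) = T ↔ T = T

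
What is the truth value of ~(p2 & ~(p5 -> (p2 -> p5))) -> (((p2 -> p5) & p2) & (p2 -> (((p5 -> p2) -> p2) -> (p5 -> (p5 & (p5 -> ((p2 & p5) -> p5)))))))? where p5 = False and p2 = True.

False

p2 -> p5 = True -> False = False
p5 -> (p2 -> p5) = False -> False = True
~(p5 -> (p2 -> p5)) = ~True = False
p2 & ~(p5 -> (p2 -> p5)) = True & False = False
~(p2 & ~(p5 -> (p2 -> p5))) = ~False = True
p2 -> p5 = True -> False = False
(p2 -> p5) & p2 = False & True = False
p5 -> p2 = False -> True = True
(p5 -> p2) -> p2 = True -> True = True
p2 & p5 = True & False = False
(p2 & p5) -> p5 = False -> False = True
p5 -> ((p2 & p5) -> p5) = False -> True = True
p5 & (p5 -> ((p2 & p5) -> p5)) = False & True = False
p5 -> (p5 & (p5 -> ((p2 & p5) -> p5))) = False -> False = True
((p5 -> p2) -> p2) -> (p5 -> (p5 & (p5 -> ((p2 & p5) -> p5)))) = True -> True = True
p2 -> (((p5 -> p2) -> p2) -> (p5 -> (p5 & (p5 -> ((p2 & p5) -> p5))))) = True -> True = True
((p2 -> p5) & p2) & (p2 -> (((p5 -> p2) -> p2) -> (p5 -> (p5 & (p5 -> ((p2 & p5) -> p5)))))) = False & True = False
~(p2 & ~(p5 -> (p2 -> p5))) -> (((p2 -> p5) & p2) & (p2 -> (((p5 -> p2) -> p2) -> (p5 -> (p5 & (p5 -> ((p2 & p5) -> p5))))))) = True -> False = False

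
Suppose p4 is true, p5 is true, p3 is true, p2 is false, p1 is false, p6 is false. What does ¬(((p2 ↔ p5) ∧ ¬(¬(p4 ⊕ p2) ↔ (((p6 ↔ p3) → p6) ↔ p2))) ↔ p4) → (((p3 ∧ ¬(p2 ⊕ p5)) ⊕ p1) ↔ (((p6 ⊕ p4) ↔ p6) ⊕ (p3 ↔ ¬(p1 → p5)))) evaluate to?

Substituting p4=True, p5=True, p3=True, p2=False, p1=False, p6=False:
p2 ↔ p5 = False ↔ True = False
p4 ⊕ p2 = True ⊕ False = True
¬(p4 ⊕ p2) = ¬True = False
p6 ↔ p3 = False ↔ True = False
(p6 ↔ p3) → p6 = False → False = True
((p6 ↔ p3) → p6) ↔ p2 = True ↔ False = False
¬(p4 ⊕ p2) ↔ (((p6 ↔ p3) → p6) ↔ p2) = False ↔ False = True
¬(¬(p4 ⊕ p2) ↔ (((p6 ↔ p3) → p6) ↔ p2)) = ¬True = False
(p2 ↔ p5) ∧ ¬(¬(p4 ⊕ p2) ↔ (((p6 ↔ p3) → p6) ↔ p2)) = False ∧ False = False
((p2 ↔ p5) ∧ ¬(¬(p4 ⊕ p2) ↔ (((p6 ↔ p3) → p6) ↔ p2))) ↔ p4 = False ↔ True = False
¬(((p2 ↔ p5) ∧ ¬(¬(p4 ⊕ p2) ↔ (((p6 ↔ p3) → p6) ↔ p2))) ↔ p4) = ¬False = True
p2 ⊕ p5 = False ⊕ True = True
¬(p2 ⊕ p5) = ¬True = False
p3 ∧ ¬(p2 ⊕ p5) = True ∧ False = False
(p3 ∧ ¬(p2 ⊕ p5)) ⊕ p1 = False ⊕ False = False
p6 ⊕ p4 = False ⊕ True = True
(p6 ⊕ p4) ↔ p6 = True ↔ False = False
p1 → p5 = False → True = True
¬(p1 → p5) = ¬True = False
p3 ↔ ¬(p1 → p5) = True ↔ False = False
((p6 ⊕ p4) ↔ p6) ⊕ (p3 ↔ ¬(p1 → p5)) = False ⊕ False = False
((p3 ∧ ¬(p2 ⊕ p5)) ⊕ p1) ↔ (((p6 ⊕ p4) ↔ p6) ⊕ (p3 ↔ ¬(p1 → p5))) = False ↔ False = True
¬(((p2 ↔ p5) ∧ ¬(¬(p4 ⊕ p2) ↔ (((p6 ↔ p3) → p6) ↔ p2))) ↔ p4) → (((p3 ∧ ¬(p2 ⊕ p5)) ⊕ p1) ↔ (((p6 ⊕ p4) ↔ p6) ⊕ (p3 ↔ ¬(p1 → p5)))) = True → True = True

True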